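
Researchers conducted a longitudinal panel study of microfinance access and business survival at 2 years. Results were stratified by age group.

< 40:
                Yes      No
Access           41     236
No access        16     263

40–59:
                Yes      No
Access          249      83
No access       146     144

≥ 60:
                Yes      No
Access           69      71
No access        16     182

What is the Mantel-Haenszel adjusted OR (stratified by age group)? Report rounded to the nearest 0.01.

OR_MH = Σ(aᵢdᵢ/nᵢ) / Σ(bᵢcᵢ/nᵢ), where nᵢ is the stratum total.
Stratum 1 (< 40): n = 556; a·d/n = 41·263/556 = 19.3939; b·c/n = 236·16/556 = 6.7914
Stratum 2 (40–59): n = 622; a·d/n = 249·144/622 = 57.6463; b·c/n = 83·146/622 = 19.4823
Stratum 3 (≥ 60): n = 338; a·d/n = 69·182/338 = 37.1538; b·c/n = 71·16/338 = 3.3609
OR_MH = (19.3939 + 57.6463 + 37.1538) / (6.7914 + 19.4823 + 3.3609) = 114.1940 / 29.6346 = 3.85340

3.85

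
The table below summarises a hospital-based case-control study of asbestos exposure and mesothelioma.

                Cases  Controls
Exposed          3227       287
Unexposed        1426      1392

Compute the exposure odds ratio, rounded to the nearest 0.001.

10.976

Cells: a = 3227, b = 287, c = 1426, d = 1392.
OR = (a·d)/(b·c) = (3227 × 1392) / (287 × 1426) = 4491984 / 409262 = 10.97582
The odds of mesothelioma are about 10.98 times as high in the exposed group.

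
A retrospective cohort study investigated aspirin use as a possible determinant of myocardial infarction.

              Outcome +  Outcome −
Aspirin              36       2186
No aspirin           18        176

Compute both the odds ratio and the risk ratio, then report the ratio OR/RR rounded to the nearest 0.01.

0.92

Cells: a = 36, b = 2186, c = 18, d = 176.
OR = (36·176)/(2186·18) = 6336/39348 = 0.16102
Risk in exposed = 36/2222 = 0.01620; risk in unexposed = 18/194 = 0.09278; RR = 0.17462
OR/RR = 0.16102 / 0.17462 = 0.92216
The outcome is rare in both groups, so OR ≈ RR (ratio near 1).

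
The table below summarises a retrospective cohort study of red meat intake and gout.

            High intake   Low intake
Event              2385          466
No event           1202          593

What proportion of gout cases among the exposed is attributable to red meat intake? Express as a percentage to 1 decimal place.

Reading the table with exposure as columns: a = 2385 (High intake, case), b = 1202 (High intake, non-case), c = 466 (Low intake, case), d = 593.
Risk in exposed = 2385/3587 = 0.66490; risk in unexposed = 466/1059 = 0.44004.
RR = 0.66490/0.44004 = 1.51101
AR% = (RR − 1)/RR × 100 = (1.51101 − 1)/1.51101 × 100 = 33.8191%

33.8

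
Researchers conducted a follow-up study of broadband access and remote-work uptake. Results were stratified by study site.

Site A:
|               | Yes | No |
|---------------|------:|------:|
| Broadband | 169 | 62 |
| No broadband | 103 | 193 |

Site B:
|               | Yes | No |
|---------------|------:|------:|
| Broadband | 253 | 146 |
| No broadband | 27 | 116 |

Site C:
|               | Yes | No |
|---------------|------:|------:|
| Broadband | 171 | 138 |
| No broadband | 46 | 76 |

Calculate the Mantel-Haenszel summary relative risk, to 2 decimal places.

RR_MH = Σ(aᵢ·n₀ᵢ/nᵢ) / Σ(cᵢ·n₁ᵢ/nᵢ), with n₁ᵢ = aᵢ+bᵢ (exposed), n₀ᵢ = cᵢ+dᵢ (unexposed), nᵢ = n₁ᵢ+n₀ᵢ.
Stratum 1 (Site A): n₁ = 231, n₀ = 296, n = 527; a·n₀/n = 169·296/527 = 94.9222; c·n₁/n = 103·231/527 = 45.1480
Stratum 2 (Site B): n₁ = 399, n₀ = 143, n = 542; a·n₀/n = 253·143/542 = 66.7509; c·n₁/n = 27·399/542 = 19.8764
Stratum 3 (Site C): n₁ = 309, n₀ = 122, n = 431; a·n₀/n = 171·122/431 = 48.4037; c·n₁/n = 46·309/431 = 32.9791
RR_MH = (94.9222 + 66.7509 + 48.4037) / (45.1480 + 19.8764 + 32.9791) = 210.0768 / 98.0035 = 2.14356

2.14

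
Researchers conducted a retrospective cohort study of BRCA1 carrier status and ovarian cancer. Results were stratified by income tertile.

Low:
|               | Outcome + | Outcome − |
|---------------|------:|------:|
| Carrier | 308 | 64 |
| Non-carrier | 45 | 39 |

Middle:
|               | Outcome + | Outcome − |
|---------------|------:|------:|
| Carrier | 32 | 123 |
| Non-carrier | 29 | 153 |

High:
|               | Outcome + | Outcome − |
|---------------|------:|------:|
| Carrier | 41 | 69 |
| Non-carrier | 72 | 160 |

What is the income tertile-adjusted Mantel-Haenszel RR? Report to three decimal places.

1.391

RR_MH = Σ(aᵢ·n₀ᵢ/nᵢ) / Σ(cᵢ·n₁ᵢ/nᵢ), with n₁ᵢ = aᵢ+bᵢ (exposed), n₀ᵢ = cᵢ+dᵢ (unexposed), nᵢ = n₁ᵢ+n₀ᵢ.
Stratum 1 (Low): n₁ = 372, n₀ = 84, n = 456; a·n₀/n = 308·84/456 = 56.7368; c·n₁/n = 45·372/456 = 36.7105
Stratum 2 (Middle): n₁ = 155, n₀ = 182, n = 337; a·n₀/n = 32·182/337 = 17.2819; c·n₁/n = 29·155/337 = 13.3383
Stratum 3 (High): n₁ = 110, n₀ = 232, n = 342; a·n₀/n = 41·232/342 = 27.8129; c·n₁/n = 72·110/342 = 23.1579
RR_MH = (56.7368 + 17.2819 + 27.8129) / (36.7105 + 13.3383 + 23.1579) = 101.8316 / 73.2067 = 1.39101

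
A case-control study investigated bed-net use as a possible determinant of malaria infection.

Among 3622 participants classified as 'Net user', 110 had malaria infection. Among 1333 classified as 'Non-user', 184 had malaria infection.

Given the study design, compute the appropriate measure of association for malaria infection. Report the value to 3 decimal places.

0.196

From the description: a = 110, b = 3512, c = 184, d = 1149.
This is a case-control study: participants were sampled on outcome status, so risks in the source population cannot be estimated directly — relative risk is not valid here. The odds ratio is the appropriate measure.
OR = (a·d)/(b·c) = (110 × 1149) / (3512 × 184) = 126390 / 646208 = 0.19559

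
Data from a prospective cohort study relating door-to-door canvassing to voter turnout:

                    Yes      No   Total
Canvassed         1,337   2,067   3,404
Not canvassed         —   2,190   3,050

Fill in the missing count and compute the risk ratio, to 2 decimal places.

The missing cell is in the unexposed row: 3050 − 2190 = 860.
So a = 1337, b = 2067, c = 860, d = 2190.
RR = [a/(a+b)] / [c/(c+d)] = (1337/3404) / (860/3050) = 0.39277/0.28197 = 1.39297

1.39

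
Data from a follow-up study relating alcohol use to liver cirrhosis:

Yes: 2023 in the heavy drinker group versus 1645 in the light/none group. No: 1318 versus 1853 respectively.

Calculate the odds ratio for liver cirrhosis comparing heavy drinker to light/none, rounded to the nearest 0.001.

From the description: a = 2023, b = 1318, c = 1645, d = 1853.
OR = (a·d)/(b·c) = (2023 × 1853) / (1318 × 1645) = 3748619 / 2168110 = 1.72898
The odds of liver cirrhosis are about 1.73 times as high in the heavy drinker group.

1.729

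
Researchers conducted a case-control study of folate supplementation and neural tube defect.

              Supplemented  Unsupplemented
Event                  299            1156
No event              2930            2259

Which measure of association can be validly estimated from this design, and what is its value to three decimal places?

Reading the table with exposure as columns: a = 299 (Supplemented, case), b = 2930 (Supplemented, non-case), c = 1156 (Unsupplemented, case), d = 2259.
This is a case-control study: participants were sampled on outcome status, so risks in the source population cannot be estimated directly — relative risk is not valid here. The odds ratio is the appropriate measure.
OR = (a·d)/(b·c) = (299 × 2259) / (2930 × 1156) = 675441 / 3387080 = 0.19942

0.199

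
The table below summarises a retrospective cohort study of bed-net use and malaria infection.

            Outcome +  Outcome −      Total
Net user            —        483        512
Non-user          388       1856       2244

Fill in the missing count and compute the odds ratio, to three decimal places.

The missing cell is in the exposed row: 512 − 483 = 29.
So a = 29, b = 483, c = 388, d = 1856.
OR = (a·d)/(b·c) = (29 × 1856) / (483 × 388) = 53824 / 187404 = 0.28721

0.287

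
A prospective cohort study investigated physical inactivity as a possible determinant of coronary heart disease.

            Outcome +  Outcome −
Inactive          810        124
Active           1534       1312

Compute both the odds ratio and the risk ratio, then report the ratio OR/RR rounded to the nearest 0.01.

Cells: a = 810, b = 124, c = 1534, d = 1312.
OR = (810·1312)/(124·1534) = 1062720/190216 = 5.58691
Risk in exposed = 810/934 = 0.86724; risk in unexposed = 1534/2846 = 0.53900; RR = 1.60897
OR/RR = 5.58691 / 1.60897 = 3.47236
The outcome is not rare, so the OR lies further from 1 than the RR.

3.47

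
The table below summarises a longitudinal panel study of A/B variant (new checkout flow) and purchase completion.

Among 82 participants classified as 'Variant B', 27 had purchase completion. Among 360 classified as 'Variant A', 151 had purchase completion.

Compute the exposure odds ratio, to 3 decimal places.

0.679

From the description: a = 27, b = 55, c = 151, d = 209.
OR = (a·d)/(b·c) = (27 × 209) / (55 × 151) = 5643 / 8305 = 0.67947
Exposure is associated with lower odds of purchase completion (OR = 0.68 < 1).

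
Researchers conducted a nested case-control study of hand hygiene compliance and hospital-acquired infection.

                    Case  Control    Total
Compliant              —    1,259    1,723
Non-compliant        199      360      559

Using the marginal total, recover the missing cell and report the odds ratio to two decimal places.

The missing cell is in the exposed row: 1723 − 1259 = 464.
So a = 464, b = 1259, c = 199, d = 360.
OR = (a·d)/(b·c) = (464 × 360) / (1259 × 199) = 167040 / 250541 = 0.66672

0.67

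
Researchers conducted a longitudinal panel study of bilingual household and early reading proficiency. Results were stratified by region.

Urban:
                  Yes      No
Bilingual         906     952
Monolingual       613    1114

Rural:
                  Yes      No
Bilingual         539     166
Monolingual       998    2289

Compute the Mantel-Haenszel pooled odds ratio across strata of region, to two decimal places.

2.89

OR_MH = Σ(aᵢdᵢ/nᵢ) / Σ(bᵢcᵢ/nᵢ), where nᵢ is the stratum total.
Stratum 1 (Urban): n = 3585; a·d/n = 906·1114/3585 = 281.5297; b·c/n = 952·613/3585 = 162.7827
Stratum 2 (Rural): n = 3992; a·d/n = 539·2289/3992 = 309.0609; b·c/n = 166·998/3992 = 41.5000
OR_MH = (281.5297 + 309.0609) / (162.7827 + 41.5000) = 590.5906 / 204.2827 = 2.89105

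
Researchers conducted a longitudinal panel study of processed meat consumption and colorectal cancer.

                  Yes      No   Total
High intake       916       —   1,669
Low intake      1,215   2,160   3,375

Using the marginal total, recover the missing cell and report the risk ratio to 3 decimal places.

1.525

The missing cell is in the exposed row: 1669 − 916 = 753.
So a = 916, b = 753, c = 1215, d = 2160.
RR = [a/(a+b)] / [c/(c+d)] = (916/1669) / (1215/3375) = 0.54883/0.36000 = 1.52453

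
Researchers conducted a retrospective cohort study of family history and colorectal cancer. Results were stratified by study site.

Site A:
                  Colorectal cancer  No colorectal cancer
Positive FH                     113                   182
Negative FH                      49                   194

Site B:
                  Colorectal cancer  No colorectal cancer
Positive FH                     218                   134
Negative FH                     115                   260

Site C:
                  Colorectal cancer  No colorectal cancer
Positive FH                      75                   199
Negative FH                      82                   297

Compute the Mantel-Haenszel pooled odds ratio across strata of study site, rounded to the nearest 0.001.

2.435

OR_MH = Σ(aᵢdᵢ/nᵢ) / Σ(bᵢcᵢ/nᵢ), where nᵢ is the stratum total.
Stratum 1 (Site A): n = 538; a·d/n = 113·194/538 = 40.7472; b·c/n = 182·49/538 = 16.5762
Stratum 2 (Site B): n = 727; a·d/n = 218·260/727 = 77.9642; b·c/n = 134·115/727 = 21.1967
Stratum 3 (Site C): n = 653; a·d/n = 75·297/653 = 34.1118; b·c/n = 199·82/653 = 24.9893
OR_MH = (40.7472 + 77.9642 + 34.1118) / (16.5762 + 21.1967 + 24.9893) = 152.8232 / 62.7622 = 2.43496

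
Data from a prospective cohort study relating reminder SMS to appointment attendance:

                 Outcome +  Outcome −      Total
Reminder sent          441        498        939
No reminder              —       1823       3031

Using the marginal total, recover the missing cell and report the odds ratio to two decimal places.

1.34

The missing cell is in the unexposed row: 3031 − 1823 = 1208.
So a = 441, b = 498, c = 1208, d = 1823.
OR = (a·d)/(b·c) = (441 × 1823) / (498 × 1208) = 803943 / 601584 = 1.33638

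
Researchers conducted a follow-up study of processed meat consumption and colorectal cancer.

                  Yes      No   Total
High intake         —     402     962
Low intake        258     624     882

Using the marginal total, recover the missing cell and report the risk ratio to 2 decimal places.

The missing cell is in the exposed row: 962 − 402 = 560.
So a = 560, b = 402, c = 258, d = 624.
RR = [a/(a+b)] / [c/(c+d)] = (560/962) / (258/882) = 0.58212/0.29252 = 1.99004

1.99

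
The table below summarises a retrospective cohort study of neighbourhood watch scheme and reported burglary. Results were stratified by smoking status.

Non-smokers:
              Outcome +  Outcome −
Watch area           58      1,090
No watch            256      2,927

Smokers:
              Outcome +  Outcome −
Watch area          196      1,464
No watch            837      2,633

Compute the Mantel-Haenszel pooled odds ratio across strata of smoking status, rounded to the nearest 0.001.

OR_MH = Σ(aᵢdᵢ/nᵢ) / Σ(bᵢcᵢ/nᵢ), where nᵢ is the stratum total.
Stratum 1 (Non-smokers): n = 4331; a·d/n = 58·2927/4331 = 39.1979; b·c/n = 1090·256/4331 = 64.4285
Stratum 2 (Smokers): n = 5130; a·d/n = 196·2633/5130 = 100.5981; b·c/n = 1464·837/5130 = 238.8632
OR_MH = (39.1979 + 100.5981) / (64.4285 + 238.8632) = 139.7959 / 303.2917 = 0.46093

0.461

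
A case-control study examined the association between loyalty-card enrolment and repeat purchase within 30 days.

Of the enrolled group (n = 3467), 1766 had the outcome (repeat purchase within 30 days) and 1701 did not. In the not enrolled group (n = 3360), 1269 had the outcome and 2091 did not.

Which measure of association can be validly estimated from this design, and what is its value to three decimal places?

1.711

From the description: a = 1766, b = 1701, c = 1269, d = 2091.
This is a case-control study: participants were sampled on outcome status, so risks in the source population cannot be estimated directly — relative risk is not valid here. The odds ratio is the appropriate measure.
OR = (a·d)/(b·c) = (1766 × 2091) / (1701 × 1269) = 3692706 / 2158569 = 1.71072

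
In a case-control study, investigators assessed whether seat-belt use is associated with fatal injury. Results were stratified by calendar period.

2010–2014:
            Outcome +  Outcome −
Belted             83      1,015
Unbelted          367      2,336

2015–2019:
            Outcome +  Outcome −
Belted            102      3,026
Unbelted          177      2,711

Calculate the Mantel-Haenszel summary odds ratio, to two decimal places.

OR_MH = Σ(aᵢdᵢ/nᵢ) / Σ(bᵢcᵢ/nᵢ), where nᵢ is the stratum total.
Stratum 1 (2010–2014): n = 3801; a·d/n = 83·2336/3801 = 51.0097; b·c/n = 1015·367/3801 = 98.0018
Stratum 2 (2015–2019): n = 6016; a·d/n = 102·2711/6016 = 45.9644; b·c/n = 3026·177/6016 = 89.0296
OR_MH = (51.0097 + 45.9644) / (98.0018 + 89.0296) = 96.9742 / 187.0314 = 0.51849

0.52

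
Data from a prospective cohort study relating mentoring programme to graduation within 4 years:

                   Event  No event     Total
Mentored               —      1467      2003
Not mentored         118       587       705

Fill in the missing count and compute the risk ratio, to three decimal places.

The missing cell is in the exposed row: 2003 − 1467 = 536.
So a = 536, b = 1467, c = 118, d = 587.
RR = [a/(a+b)] / [c/(c+d)] = (536/2003) / (118/705) = 0.26760/0.16738 = 1.59879

1.599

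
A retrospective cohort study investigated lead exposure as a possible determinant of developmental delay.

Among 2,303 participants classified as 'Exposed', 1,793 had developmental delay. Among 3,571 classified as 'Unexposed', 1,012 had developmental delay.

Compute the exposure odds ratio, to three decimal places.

From the description: a = 1793, b = 510, c = 1012, d = 2559.
OR = (a·d)/(b·c) = (1793 × 2559) / (510 × 1012) = 4588287 / 516120 = 8.88996
The odds of developmental delay are about 8.89 times as high in the exposed group.

8.890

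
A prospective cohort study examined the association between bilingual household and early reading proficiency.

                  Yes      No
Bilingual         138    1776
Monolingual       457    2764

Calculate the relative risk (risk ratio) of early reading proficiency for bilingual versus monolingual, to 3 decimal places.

Cells: a = 138, b = 1776, c = 457, d = 2764.
Risk in exposed = 138/1914 = 0.07210; risk in unexposed = 457/3221 = 0.14188.
RR = 0.07210 / 0.14188 = 0.50817
The risk is 49% lower among the exposed than among the unexposed.

0.508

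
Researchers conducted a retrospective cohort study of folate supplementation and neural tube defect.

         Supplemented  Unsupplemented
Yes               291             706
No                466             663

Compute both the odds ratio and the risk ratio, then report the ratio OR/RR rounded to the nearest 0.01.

Reading the table with exposure as columns: a = 291 (Supplemented, case), b = 466 (Supplemented, non-case), c = 706 (Unsupplemented, case), d = 663.
OR = (291·663)/(466·706) = 192933/328996 = 0.58643
Risk in exposed = 291/757 = 0.38441; risk in unexposed = 706/1369 = 0.51570; RR = 0.74541
OR/RR = 0.58643 / 0.74541 = 0.78672
The outcome is not rare, so the OR lies further from 1 than the RR.

0.79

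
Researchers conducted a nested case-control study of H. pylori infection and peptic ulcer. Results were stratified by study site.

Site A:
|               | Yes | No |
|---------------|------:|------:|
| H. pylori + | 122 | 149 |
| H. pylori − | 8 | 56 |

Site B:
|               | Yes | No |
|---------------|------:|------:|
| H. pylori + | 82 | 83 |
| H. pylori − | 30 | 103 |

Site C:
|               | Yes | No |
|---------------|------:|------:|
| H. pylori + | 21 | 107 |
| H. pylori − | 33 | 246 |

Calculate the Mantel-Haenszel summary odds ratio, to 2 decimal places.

2.98

OR_MH = Σ(aᵢdᵢ/nᵢ) / Σ(bᵢcᵢ/nᵢ), where nᵢ is the stratum total.
Stratum 1 (Site A): n = 335; a·d/n = 122·56/335 = 20.3940; b·c/n = 149·8/335 = 3.5582
Stratum 2 (Site B): n = 298; a·d/n = 82·103/298 = 28.3423; b·c/n = 83·30/298 = 8.3557
Stratum 3 (Site C): n = 407; a·d/n = 21·246/407 = 12.6929; b·c/n = 107·33/407 = 8.6757
OR_MH = (20.3940 + 28.3423 + 12.6929) / (3.5582 + 8.3557 + 8.6757) = 61.4292 / 20.5896 = 2.98351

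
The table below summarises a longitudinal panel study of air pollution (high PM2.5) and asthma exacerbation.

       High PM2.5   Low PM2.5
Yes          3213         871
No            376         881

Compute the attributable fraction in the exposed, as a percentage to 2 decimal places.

Reading the table with exposure as columns: a = 3213 (High PM2.5, case), b = 376 (High PM2.5, non-case), c = 871 (Low PM2.5, case), d = 881.
Risk in exposed = 3213/3589 = 0.89524; risk in unexposed = 871/1752 = 0.49715.
RR = 0.89524/0.49715 = 1.80075
AR% = (RR − 1)/RR × 100 = (1.80075 − 1)/1.80075 × 100 = 44.4676%

44.47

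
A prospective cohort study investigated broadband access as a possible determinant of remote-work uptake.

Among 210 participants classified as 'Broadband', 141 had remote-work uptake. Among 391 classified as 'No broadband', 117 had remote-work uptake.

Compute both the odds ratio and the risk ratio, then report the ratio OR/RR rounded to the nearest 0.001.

From the description: a = 141, b = 69, c = 117, d = 274.
OR = (141·274)/(69·117) = 38634/8073 = 4.78558
Risk in exposed = 141/210 = 0.67143; risk in unexposed = 117/391 = 0.29923; RR = 2.24383
OR/RR = 4.78558 / 2.24383 = 2.13277
The outcome is not rare, so the OR lies further from 1 than the RR.

2.133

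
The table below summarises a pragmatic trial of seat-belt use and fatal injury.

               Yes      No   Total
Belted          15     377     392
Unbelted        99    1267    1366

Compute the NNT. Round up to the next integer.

Risk in treated group = 15/392 = 0.03827; risk in control = 99/1366 = 0.07247.
Absolute risk reduction = 0.07247 − 0.03827 = 0.03421
NNT = 1 / ARR = 1 / 0.03421 = 29.232 → round up → 30

30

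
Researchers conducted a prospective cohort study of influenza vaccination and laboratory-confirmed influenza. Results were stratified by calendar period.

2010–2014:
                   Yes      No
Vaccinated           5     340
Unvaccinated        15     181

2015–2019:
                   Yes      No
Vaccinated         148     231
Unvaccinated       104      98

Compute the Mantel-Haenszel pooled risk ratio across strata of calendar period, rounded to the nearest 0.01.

0.69

RR_MH = Σ(aᵢ·n₀ᵢ/nᵢ) / Σ(cᵢ·n₁ᵢ/nᵢ), with n₁ᵢ = aᵢ+bᵢ (exposed), n₀ᵢ = cᵢ+dᵢ (unexposed), nᵢ = n₁ᵢ+n₀ᵢ.
Stratum 1 (2010–2014): n₁ = 345, n₀ = 196, n = 541; a·n₀/n = 5·196/541 = 1.8115; c·n₁/n = 15·345/541 = 9.5656
Stratum 2 (2015–2019): n₁ = 379, n₀ = 202, n = 581; a·n₀/n = 148·202/581 = 51.4561; c·n₁/n = 104·379/581 = 67.8417
RR_MH = (1.8115 + 51.4561) / (9.5656 + 67.8417) = 53.2676 / 77.4073 = 0.68815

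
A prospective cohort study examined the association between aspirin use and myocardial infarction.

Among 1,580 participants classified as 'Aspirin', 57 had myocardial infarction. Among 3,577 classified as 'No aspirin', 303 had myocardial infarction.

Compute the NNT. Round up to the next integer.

Risk in treated group = 57/1580 = 0.03608; risk in control = 303/3577 = 0.08471.
Absolute risk reduction = 0.08471 − 0.03608 = 0.04863
NNT = 1 / ARR = 1 / 0.04863 = 20.563 → round up → 21

21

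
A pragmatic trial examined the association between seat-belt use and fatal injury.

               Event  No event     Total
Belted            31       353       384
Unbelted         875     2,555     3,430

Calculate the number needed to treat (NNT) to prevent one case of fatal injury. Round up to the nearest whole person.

Risk in treated group = 31/384 = 0.08073; risk in control = 875/3430 = 0.25510.
Absolute risk reduction = 0.25510 − 0.08073 = 0.17437
NNT = 1 / ARR = 1 / 0.17437 = 5.735 → round up → 6

6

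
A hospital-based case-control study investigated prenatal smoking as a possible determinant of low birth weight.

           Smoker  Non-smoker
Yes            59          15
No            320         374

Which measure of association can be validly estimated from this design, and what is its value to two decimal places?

Reading the table with exposure as columns: a = 59 (Smoker, case), b = 320 (Smoker, non-case), c = 15 (Non-smoker, case), d = 374.
This is a hospital-based case-control study: participants were sampled on outcome status, so risks in the source population cannot be estimated directly — relative risk is not valid here. The odds ratio is the appropriate measure.
OR = (a·d)/(b·c) = (59 × 374) / (320 × 15) = 22066 / 4800 = 4.59708

4.60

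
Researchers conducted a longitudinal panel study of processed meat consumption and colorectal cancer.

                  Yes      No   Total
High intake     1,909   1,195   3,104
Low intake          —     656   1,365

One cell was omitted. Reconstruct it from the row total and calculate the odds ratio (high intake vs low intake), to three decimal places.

1.478

The missing cell is in the unexposed row: 1365 − 656 = 709.
So a = 1909, b = 1195, c = 709, d = 656.
OR = (a·d)/(b·c) = (1909 × 656) / (1195 × 709) = 1252304 / 847255 = 1.47807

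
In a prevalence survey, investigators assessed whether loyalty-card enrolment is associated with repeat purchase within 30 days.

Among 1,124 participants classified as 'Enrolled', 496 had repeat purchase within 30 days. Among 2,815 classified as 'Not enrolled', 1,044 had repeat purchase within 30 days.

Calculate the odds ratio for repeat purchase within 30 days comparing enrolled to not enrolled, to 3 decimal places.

From the description: a = 496, b = 628, c = 1044, d = 1771.
OR = (a·d)/(b·c) = (496 × 1771) / (628 × 1044) = 878416 / 655632 = 1.33980
The odds of repeat purchase within 30 days are about 1.34 times as high in the enrolled group.

1.340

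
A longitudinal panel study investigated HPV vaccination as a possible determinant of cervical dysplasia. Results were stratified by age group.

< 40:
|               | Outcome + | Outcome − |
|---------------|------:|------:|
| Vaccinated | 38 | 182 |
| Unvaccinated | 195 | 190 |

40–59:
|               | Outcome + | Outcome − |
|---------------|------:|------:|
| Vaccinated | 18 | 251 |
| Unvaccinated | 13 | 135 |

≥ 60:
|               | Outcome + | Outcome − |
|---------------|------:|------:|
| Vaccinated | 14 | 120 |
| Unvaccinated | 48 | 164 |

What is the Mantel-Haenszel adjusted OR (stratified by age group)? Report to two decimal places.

OR_MH = Σ(aᵢdᵢ/nᵢ) / Σ(bᵢcᵢ/nᵢ), where nᵢ is the stratum total.
Stratum 1 (< 40): n = 605; a·d/n = 38·190/605 = 11.9339; b·c/n = 182·195/605 = 58.6612
Stratum 2 (40–59): n = 417; a·d/n = 18·135/417 = 5.8273; b·c/n = 251·13/417 = 7.8249
Stratum 3 (≥ 60): n = 346; a·d/n = 14·164/346 = 6.6358; b·c/n = 120·48/346 = 16.6474
OR_MH = (11.9339 + 5.8273 + 6.6358) / (58.6612 + 7.8249 + 16.6474) = 24.3971 / 83.1335 = 0.29347

0.29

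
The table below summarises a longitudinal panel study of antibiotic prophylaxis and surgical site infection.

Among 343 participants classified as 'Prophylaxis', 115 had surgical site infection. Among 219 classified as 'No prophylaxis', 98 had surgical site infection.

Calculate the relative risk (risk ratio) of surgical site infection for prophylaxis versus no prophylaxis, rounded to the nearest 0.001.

From the description: a = 115, b = 228, c = 98, d = 121.
Risk in exposed = 115/343 = 0.33528; risk in unexposed = 98/219 = 0.44749.
RR = 0.33528 / 0.44749 = 0.74924
The risk is 25% lower among the exposed than among the unexposed.

0.749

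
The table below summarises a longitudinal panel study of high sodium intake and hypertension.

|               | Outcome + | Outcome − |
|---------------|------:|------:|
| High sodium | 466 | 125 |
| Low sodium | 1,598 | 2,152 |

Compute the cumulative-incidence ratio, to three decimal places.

1.850

Cells: a = 466, b = 125, c = 1598, d = 2152.
Risk in exposed = 466/591 = 0.78849; risk in unexposed = 1598/3750 = 0.42613.
RR = 0.78849 / 0.42613 = 1.85035
The risk among the exposed is 1.85 times that among the unexposed.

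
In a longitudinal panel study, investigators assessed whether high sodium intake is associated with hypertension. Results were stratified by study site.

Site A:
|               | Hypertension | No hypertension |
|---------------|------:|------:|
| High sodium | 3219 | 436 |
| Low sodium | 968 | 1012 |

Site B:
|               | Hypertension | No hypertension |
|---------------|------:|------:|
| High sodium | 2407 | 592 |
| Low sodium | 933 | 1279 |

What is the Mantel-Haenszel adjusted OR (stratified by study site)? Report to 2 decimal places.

OR_MH = Σ(aᵢdᵢ/nᵢ) / Σ(bᵢcᵢ/nᵢ), where nᵢ is the stratum total.
Stratum 1 (Site A): n = 5635; a·d/n = 3219·1012/5635 = 578.1061; b·c/n = 436·968/5635 = 74.8976
Stratum 2 (Site B): n = 5211; a·d/n = 2407·1279/5211 = 590.7797; b·c/n = 592·933/5211 = 105.9942
OR_MH = (578.1061 + 590.7797) / (74.8976 + 105.9942) = 1168.8858 / 180.8918 = 6.46179

6.46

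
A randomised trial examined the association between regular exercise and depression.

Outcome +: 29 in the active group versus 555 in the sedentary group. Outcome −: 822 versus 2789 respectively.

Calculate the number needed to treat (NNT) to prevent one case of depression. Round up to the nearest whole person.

8

Risk in treated group = 29/851 = 0.03408; risk in control = 555/3344 = 0.16597.
Absolute risk reduction = 0.16597 − 0.03408 = 0.13189
NNT = 1 / ARR = 1 / 0.13189 = 7.582 → round up → 8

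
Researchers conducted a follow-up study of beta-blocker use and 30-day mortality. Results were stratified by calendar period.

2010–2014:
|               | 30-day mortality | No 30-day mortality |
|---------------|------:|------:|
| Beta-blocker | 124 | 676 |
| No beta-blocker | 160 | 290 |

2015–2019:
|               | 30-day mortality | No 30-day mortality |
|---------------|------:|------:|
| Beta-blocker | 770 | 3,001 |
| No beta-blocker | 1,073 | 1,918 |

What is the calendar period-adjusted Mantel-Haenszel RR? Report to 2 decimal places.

RR_MH = Σ(aᵢ·n₀ᵢ/nᵢ) / Σ(cᵢ·n₁ᵢ/nᵢ), with n₁ᵢ = aᵢ+bᵢ (exposed), n₀ᵢ = cᵢ+dᵢ (unexposed), nᵢ = n₁ᵢ+n₀ᵢ.
Stratum 1 (2010–2014): n₁ = 800, n₀ = 450, n = 1250; a·n₀/n = 124·450/1250 = 44.6400; c·n₁/n = 160·800/1250 = 102.4000
Stratum 2 (2015–2019): n₁ = 3771, n₀ = 2991, n = 6762; a·n₀/n = 770·2991/6762 = 340.5901; c·n₁/n = 1073·3771/6762 = 598.3855
RR_MH = (44.6400 + 340.5901) / (102.4000 + 598.3855) = 385.2301 / 700.7855 = 0.54971

0.55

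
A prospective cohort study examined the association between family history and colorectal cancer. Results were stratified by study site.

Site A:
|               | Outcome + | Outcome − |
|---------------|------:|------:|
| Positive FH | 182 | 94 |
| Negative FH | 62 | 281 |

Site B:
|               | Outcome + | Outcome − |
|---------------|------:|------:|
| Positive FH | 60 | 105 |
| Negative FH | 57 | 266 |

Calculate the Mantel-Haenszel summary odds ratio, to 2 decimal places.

OR_MH = Σ(aᵢdᵢ/nᵢ) / Σ(bᵢcᵢ/nᵢ), where nᵢ is the stratum total.
Stratum 1 (Site A): n = 619; a·d/n = 182·281/619 = 82.6204; b·c/n = 94·62/619 = 9.4152
Stratum 2 (Site B): n = 488; a·d/n = 60·266/488 = 32.7049; b·c/n = 105·57/488 = 12.2643
OR_MH = (82.6204 + 32.7049) / (9.4152 + 12.2643) = 115.3253 / 21.6795 = 5.31955

5.32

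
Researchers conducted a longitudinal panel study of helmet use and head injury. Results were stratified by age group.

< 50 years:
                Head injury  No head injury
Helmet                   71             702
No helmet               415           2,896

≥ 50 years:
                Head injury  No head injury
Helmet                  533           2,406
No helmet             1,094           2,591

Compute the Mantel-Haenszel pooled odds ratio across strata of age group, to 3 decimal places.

0.552

OR_MH = Σ(aᵢdᵢ/nᵢ) / Σ(bᵢcᵢ/nᵢ), where nᵢ is the stratum total.
Stratum 1 (< 50 years): n = 4084; a·d/n = 71·2896/4084 = 50.3467; b·c/n = 702·415/4084 = 71.3345
Stratum 2 (≥ 50 years): n = 6624; a·d/n = 533·2591/6624 = 208.4848; b·c/n = 2406·1094/6624 = 397.3678
OR_MH = (50.3467 + 208.4848) / (71.3345 + 397.3678) = 258.8315 / 468.7022 = 0.55223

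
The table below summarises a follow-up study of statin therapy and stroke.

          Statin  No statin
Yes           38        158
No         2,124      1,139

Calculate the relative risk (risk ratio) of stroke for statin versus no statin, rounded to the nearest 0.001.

Reading the table with exposure as columns: a = 38 (Statin, case), b = 2124 (Statin, non-case), c = 158 (No statin, case), d = 1139.
Risk in exposed = 38/2162 = 0.01758; risk in unexposed = 158/1297 = 0.12182.
RR = 0.01758 / 0.12182 = 0.14428
The risk is 86% lower among the exposed than among the unexposed.

0.144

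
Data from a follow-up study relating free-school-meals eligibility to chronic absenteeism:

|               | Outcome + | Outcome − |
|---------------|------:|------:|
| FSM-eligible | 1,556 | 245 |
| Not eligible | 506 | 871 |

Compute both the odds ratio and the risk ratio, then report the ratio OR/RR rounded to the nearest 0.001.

Cells: a = 1556, b = 245, c = 506, d = 871.
OR = (1556·871)/(245·506) = 1355276/123970 = 10.93229
Risk in exposed = 1556/1801 = 0.86396; risk in unexposed = 506/1377 = 0.36747; RR = 2.35114
OR/RR = 10.93229 / 2.35114 = 4.64977
The outcome is not rare, so the OR lies further from 1 than the RR.

4.650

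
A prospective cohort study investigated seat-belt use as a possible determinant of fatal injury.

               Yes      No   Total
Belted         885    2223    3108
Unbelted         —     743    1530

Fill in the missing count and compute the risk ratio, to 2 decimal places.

The missing cell is in the unexposed row: 1530 − 743 = 787.
So a = 885, b = 2223, c = 787, d = 743.
RR = [a/(a+b)] / [c/(c+d)] = (885/3108) / (787/1530) = 0.28475/0.51438 = 0.55358

0.55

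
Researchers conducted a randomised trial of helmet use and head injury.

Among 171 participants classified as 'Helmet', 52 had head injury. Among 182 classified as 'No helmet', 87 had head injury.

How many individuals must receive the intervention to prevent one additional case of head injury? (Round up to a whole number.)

6

Risk in treated group = 52/171 = 0.30409; risk in control = 87/182 = 0.47802.
Absolute risk reduction = 0.47802 − 0.30409 = 0.17393
NNT = 1 / ARR = 1 / 0.17393 = 5.749 → round up → 6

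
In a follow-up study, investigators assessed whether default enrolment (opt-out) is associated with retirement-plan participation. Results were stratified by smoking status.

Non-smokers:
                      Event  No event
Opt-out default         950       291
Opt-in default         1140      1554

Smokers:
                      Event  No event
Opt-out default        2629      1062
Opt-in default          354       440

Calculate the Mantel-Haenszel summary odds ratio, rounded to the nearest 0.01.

OR_MH = Σ(aᵢdᵢ/nᵢ) / Σ(bᵢcᵢ/nᵢ), where nᵢ is the stratum total.
Stratum 1 (Non-smokers): n = 3935; a·d/n = 950·1554/3935 = 375.1715; b·c/n = 291·1140/3935 = 84.3050
Stratum 2 (Smokers): n = 4485; a·d/n = 2629·440/4485 = 257.9175; b·c/n = 1062·354/4485 = 83.8234
OR_MH = (375.1715 + 257.9175) / (84.3050 + 83.8234) = 633.0890 / 168.1284 = 3.76551

3.77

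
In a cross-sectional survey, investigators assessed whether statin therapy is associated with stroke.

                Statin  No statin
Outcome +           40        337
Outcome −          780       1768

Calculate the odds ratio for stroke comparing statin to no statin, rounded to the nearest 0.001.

Reading the table with exposure as columns: a = 40 (Statin, case), b = 780 (Statin, non-case), c = 337 (No statin, case), d = 1768.
OR = (a·d)/(b·c) = (40 × 1768) / (780 × 337) = 70720 / 262860 = 0.26904
Exposure is associated with lower odds of stroke (OR = 0.27 < 1).

0.269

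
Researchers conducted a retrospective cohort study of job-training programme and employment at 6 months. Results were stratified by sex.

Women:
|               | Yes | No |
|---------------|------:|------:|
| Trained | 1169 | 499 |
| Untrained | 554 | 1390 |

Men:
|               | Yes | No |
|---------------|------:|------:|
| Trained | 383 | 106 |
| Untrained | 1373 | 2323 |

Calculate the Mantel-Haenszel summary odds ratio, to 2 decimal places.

OR_MH = Σ(aᵢdᵢ/nᵢ) / Σ(bᵢcᵢ/nᵢ), where nᵢ is the stratum total.
Stratum 1 (Women): n = 3612; a·d/n = 1169·1390/3612 = 449.8643; b·c/n = 499·554/3612 = 76.5354
Stratum 2 (Men): n = 4185; a·d/n = 383·2323/4185 = 212.5947; b·c/n = 106·1373/4185 = 34.7761
OR_MH = (449.8643 + 212.5947) / (76.5354 + 34.7761) = 662.4591 / 111.3115 = 5.95140

5.95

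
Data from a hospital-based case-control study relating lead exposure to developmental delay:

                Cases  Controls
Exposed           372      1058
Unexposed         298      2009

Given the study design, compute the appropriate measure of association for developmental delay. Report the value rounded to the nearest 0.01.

2.37

Cells: a = 372, b = 1058, c = 298, d = 2009.
This is a hospital-based case-control study: participants were sampled on outcome status, so risks in the source population cannot be estimated directly — relative risk is not valid here. The odds ratio is the appropriate measure.
OR = (a·d)/(b·c) = (372 × 2009) / (1058 × 298) = 747348 / 315284 = 2.37040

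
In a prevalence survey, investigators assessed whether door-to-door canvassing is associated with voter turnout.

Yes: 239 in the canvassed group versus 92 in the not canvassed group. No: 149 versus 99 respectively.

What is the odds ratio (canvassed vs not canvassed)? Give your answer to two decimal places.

From the description: a = 239, b = 149, c = 92, d = 99.
OR = (a·d)/(b·c) = (239 × 99) / (149 × 92) = 23661 / 13708 = 1.72607
The odds of voter turnout are about 1.73 times as high in the canvassed group.

1.73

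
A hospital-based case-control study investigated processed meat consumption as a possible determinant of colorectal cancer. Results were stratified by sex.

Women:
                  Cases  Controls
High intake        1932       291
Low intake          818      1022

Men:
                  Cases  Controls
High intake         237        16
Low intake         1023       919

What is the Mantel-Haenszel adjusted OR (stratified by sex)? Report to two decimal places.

8.86

OR_MH = Σ(aᵢdᵢ/nᵢ) / Σ(bᵢcᵢ/nᵢ), where nᵢ is the stratum total.
Stratum 1 (Women): n = 4063; a·d/n = 1932·1022/4063 = 485.9719; b·c/n = 291·818/4063 = 58.5868
Stratum 2 (Men): n = 2195; a·d/n = 237·919/2195 = 99.2269; b·c/n = 16·1023/2195 = 7.4569
OR_MH = (485.9719 + 99.2269) / (58.5868 + 7.4569) = 585.1988 / 66.0437 = 8.86078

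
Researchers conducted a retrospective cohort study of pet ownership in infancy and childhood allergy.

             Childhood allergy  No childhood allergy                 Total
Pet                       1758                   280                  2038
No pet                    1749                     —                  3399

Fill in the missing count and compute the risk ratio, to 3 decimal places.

The missing cell is in the unexposed row: 3399 − 1749 = 1650.
So a = 1758, b = 280, c = 1749, d = 1650.
RR = [a/(a+b)] / [c/(c+d)] = (1758/2038) / (1749/3399) = 0.86261/0.51456 = 1.67639

1.676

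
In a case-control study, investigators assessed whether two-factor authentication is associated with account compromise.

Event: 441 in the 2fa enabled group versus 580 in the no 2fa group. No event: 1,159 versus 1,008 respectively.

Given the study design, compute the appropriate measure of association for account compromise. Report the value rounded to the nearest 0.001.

From the description: a = 441, b = 1159, c = 580, d = 1008.
This is a case-control study: participants were sampled on outcome status, so risks in the source population cannot be estimated directly — relative risk is not valid here. The odds ratio is the appropriate measure.
OR = (a·d)/(b·c) = (441 × 1008) / (1159 × 580) = 444528 / 672220 = 0.66128

0.661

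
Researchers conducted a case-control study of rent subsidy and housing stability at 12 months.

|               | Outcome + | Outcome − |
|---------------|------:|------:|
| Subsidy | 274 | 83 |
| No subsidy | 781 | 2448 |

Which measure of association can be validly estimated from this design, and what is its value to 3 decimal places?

10.347

Cells: a = 274, b = 83, c = 781, d = 2448.
This is a case-control study: participants were sampled on outcome status, so risks in the source population cannot be estimated directly — relative risk is not valid here. The odds ratio is the appropriate measure.
OR = (a·d)/(b·c) = (274 × 2448) / (83 × 781) = 670752 / 64823 = 10.34744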